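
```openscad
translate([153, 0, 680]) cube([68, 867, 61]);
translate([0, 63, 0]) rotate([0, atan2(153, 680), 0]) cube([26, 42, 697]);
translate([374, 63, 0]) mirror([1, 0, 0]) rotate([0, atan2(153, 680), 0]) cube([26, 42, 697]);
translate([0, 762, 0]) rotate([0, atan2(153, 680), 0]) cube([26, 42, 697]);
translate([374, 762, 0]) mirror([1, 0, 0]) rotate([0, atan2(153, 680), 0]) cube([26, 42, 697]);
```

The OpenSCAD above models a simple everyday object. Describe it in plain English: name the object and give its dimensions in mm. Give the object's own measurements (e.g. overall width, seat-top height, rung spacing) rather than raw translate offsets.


A sawhorse. A 68×867×61 mm beam (x, y, z) sits on two A-frame leg pairs. Each pair is two raked legs of 26×42 mm section (42 mm along y) splaying symmetrically in x. Each leg rises 680 mm vertically over 153 mm of horizontal reach and is 697 mm long along its own axis. Every leg's outer bottom edge rests on the floor and its outer top edge meets a bottom edge of the beam — the left legs (tilting toward +x) meet the beam's −x bottom edge, the right legs (their mirror images, tilting toward −x) meet its +x bottom edge — so the leg tops tuck under the beam, the beam's underside is 680 mm above the floor, and the feet are 374 mm apart outside-to-outside with the beam centred between them. The two leg pairs are set in 63 mm from either end of the beam.


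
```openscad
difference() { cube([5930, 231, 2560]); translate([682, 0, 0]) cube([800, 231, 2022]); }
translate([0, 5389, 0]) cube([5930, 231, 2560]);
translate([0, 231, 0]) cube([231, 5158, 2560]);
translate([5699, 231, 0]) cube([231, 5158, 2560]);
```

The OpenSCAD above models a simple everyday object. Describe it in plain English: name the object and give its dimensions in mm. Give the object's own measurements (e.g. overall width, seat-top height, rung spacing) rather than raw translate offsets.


A single room: four walls, each 2560 mm tall and 231 mm thick, enclosing an outside footprint 5930×5620 mm (x × y), no floor or roof. The front and back walls (−y and +y sides) run the full x-width; the side walls fit between their inner faces. A door opening 800 mm wide and 2022 mm tall is cut through the front wall from the floor up, its −x edge 682 mm from the wall's −x end.


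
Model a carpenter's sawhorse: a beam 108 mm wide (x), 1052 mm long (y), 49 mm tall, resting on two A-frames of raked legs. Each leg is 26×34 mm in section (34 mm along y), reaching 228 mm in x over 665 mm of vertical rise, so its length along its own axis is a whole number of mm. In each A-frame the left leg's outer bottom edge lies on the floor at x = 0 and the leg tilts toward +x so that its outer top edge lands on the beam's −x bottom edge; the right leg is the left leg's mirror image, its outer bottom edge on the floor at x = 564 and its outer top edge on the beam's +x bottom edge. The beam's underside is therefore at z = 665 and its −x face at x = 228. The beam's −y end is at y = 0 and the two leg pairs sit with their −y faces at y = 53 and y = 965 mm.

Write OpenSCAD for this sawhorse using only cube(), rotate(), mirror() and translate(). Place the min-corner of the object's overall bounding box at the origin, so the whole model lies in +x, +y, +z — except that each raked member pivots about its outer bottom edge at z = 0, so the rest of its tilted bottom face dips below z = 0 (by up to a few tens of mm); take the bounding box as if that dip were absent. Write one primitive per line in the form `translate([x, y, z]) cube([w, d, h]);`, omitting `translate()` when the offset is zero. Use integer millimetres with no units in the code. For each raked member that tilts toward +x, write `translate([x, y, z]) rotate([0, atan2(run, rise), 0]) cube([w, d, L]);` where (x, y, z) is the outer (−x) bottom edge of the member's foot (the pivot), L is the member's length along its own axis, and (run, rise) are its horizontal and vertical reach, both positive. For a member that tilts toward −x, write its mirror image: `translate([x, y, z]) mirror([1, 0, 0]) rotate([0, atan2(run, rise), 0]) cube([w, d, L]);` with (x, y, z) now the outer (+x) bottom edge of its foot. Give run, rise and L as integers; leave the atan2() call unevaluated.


// leg length = √(228² + 665²) = 703
// right-leg outer foot x = 2·228 + 108 = 564
// beam min-corner = (228, 0, 665)
translate([228, 0, 665]) cube([108, 1052, 49]);
translate([0, 53, 0]) rotate([0, atan2(228, 665), 0]) cube([26, 34, 703]);
translate([564, 53, 0]) mirror([1, 0, 0]) rotate([0, atan2(228, 665), 0]) cube([26, 34, 703]);
translate([0, 965, 0]) rotate([0, atan2(228, 665), 0]) cube([26, 34, 703]);
translate([564, 965, 0]) mirror([1, 0, 0]) rotate([0, atan2(228, 665), 0]) cube([26, 34, 703]);


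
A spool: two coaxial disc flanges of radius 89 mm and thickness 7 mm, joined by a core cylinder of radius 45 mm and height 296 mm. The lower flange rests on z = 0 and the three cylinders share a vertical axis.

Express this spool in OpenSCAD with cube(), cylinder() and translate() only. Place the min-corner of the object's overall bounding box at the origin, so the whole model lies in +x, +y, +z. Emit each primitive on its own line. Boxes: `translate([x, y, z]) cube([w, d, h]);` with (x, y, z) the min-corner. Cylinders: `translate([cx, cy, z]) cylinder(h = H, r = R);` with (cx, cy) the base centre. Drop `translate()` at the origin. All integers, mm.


translate([89, 89, 0]) cylinder(h = 7, r = 89);
translate([89, 89, 7]) cylinder(h = 296, r = 45);
translate([89, 89, 303]) cylinder(h = 7, r = 89);


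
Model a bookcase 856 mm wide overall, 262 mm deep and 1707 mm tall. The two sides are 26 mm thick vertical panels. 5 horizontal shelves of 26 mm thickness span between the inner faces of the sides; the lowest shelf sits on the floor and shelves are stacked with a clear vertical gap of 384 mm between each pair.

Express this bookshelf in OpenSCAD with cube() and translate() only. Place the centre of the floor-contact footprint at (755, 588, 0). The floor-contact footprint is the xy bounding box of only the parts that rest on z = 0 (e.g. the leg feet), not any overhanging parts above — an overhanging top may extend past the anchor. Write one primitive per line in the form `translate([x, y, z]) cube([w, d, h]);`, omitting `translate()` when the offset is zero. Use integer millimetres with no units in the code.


translate([327, 457, 0]) cube([26, 262, 1707]);
translate([1157, 457, 0]) cube([26, 262, 1707]);
translate([353, 457, 0]) cube([804, 262, 26]);
translate([353, 457, 410]) cube([804, 262, 26]);
translate([353, 457, 820]) cube([804, 262, 26]);
translate([353, 457, 1230]) cube([804, 262, 26]);
translate([353, 457, 1640]) cube([804, 262, 26]);


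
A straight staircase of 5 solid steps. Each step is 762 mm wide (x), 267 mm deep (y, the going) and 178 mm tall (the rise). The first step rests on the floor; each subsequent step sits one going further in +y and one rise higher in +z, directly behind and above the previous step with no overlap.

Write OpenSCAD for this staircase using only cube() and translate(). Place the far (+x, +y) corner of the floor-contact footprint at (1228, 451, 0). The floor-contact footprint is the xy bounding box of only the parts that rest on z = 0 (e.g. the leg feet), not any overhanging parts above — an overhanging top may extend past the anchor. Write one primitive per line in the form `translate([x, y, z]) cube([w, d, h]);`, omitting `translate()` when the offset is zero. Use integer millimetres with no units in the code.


translate([466, 184, 0]) cube([762, 267, 178]);
translate([466, 451, 178]) cube([762, 267, 178]);
translate([466, 718, 356]) cube([762, 267, 178]);
translate([466, 985, 534]) cube([762, 267, 178]);
translate([466, 1252, 712]) cube([762, 267, 178]);


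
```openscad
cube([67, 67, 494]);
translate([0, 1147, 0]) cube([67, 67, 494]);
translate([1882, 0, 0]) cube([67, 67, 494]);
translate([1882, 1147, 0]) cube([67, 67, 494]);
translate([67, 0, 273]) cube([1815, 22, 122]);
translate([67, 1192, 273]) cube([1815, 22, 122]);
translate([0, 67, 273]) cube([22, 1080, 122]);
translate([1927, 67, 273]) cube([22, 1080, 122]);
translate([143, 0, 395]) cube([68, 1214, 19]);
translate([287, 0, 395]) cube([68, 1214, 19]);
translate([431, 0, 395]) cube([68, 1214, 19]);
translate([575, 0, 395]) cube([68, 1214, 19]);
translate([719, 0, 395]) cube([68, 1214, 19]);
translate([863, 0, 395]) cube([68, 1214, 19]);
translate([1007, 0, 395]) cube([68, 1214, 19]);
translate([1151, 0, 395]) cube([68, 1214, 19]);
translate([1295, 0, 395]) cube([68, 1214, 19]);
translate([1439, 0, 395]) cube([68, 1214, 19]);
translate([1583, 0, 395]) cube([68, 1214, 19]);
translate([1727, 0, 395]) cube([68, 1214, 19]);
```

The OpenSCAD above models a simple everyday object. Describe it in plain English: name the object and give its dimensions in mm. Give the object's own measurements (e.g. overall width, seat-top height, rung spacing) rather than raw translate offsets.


A bed frame 1949 mm long (x) by 1214 mm wide (y). Four 67×67 mm corner posts, 494 mm tall, at the corners of the footprint. Four rails of 22 mm thickness and 122 mm height run between adjacent posts with their undersides at z = 273 mm, their outer faces flush with the outside of the frame (the two x-running rails run between the posts' inner faces; the two y-running rails run between the posts' inner faces). 12 slats, each 68 mm wide (x) and 19 mm thick, lie across the top of the two x-running rails, running the full 1214 mm width of the frame in y; along x they sit between the end posts with a 76 mm gap after the −x posts and between neighbouring slats, leaving 87 mm before the +x posts.


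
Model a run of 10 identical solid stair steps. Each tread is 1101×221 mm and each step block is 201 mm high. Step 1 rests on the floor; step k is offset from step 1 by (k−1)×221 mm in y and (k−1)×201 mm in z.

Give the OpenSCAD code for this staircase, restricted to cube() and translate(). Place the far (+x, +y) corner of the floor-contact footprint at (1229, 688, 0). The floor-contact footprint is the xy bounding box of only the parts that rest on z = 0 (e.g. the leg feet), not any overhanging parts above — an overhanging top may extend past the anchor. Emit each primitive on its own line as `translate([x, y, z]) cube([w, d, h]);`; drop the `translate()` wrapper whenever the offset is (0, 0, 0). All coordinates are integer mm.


translate([128, 467, 0]) cube([1101, 221, 201]);
translate([128, 688, 201]) cube([1101, 221, 201]);
translate([128, 909, 402]) cube([1101, 221, 201]);
translate([128, 1130, 603]) cube([1101, 221, 201]);
translate([128, 1351, 804]) cube([1101, 221, 201]);
translate([128, 1572, 1005]) cube([1101, 221, 201]);
translate([128, 1793, 1206]) cube([1101, 221, 201]);
translate([128, 2014, 1407]) cube([1101, 221, 201]);
translate([128, 2235, 1608]) cube([1101, 221, 201]);
translate([128, 2456, 1809]) cube([1101, 221, 201]);


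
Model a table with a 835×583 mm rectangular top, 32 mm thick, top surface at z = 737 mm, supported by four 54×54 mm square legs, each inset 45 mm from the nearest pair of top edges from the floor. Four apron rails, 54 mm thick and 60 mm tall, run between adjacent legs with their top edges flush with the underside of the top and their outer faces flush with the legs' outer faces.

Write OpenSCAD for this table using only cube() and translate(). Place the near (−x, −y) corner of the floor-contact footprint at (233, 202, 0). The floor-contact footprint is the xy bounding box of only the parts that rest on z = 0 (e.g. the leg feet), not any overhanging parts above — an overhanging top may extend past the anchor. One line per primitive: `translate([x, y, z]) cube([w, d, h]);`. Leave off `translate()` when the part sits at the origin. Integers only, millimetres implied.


translate([188, 157, 705]) cube([835, 583, 32]);
translate([233, 202, 0]) cube([54, 54, 705]);
translate([924, 202, 0]) cube([54, 54, 705]);
translate([233, 641, 0]) cube([54, 54, 705]);
translate([924, 641, 0]) cube([54, 54, 705]);
translate([287, 202, 645]) cube([637, 54, 60]);
translate([287, 641, 645]) cube([637, 54, 60]);
translate([233, 256, 645]) cube([54, 385, 60]);
translate([924, 256, 645]) cube([54, 385, 60]);


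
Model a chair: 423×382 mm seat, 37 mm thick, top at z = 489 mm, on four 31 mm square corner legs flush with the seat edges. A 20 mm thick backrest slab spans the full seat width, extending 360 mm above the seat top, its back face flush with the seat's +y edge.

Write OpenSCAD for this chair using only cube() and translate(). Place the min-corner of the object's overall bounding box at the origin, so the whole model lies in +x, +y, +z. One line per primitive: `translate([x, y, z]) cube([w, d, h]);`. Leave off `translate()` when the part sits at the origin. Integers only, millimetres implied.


translate([0, 0, 452]) cube([423, 382, 37]);
cube([31, 31, 452]);
translate([392, 0, 0]) cube([31, 31, 452]);
translate([0, 351, 0]) cube([31, 31, 452]);
translate([392, 351, 0]) cube([31, 31, 452]);
translate([0, 362, 489]) cube([423, 20, 360]);


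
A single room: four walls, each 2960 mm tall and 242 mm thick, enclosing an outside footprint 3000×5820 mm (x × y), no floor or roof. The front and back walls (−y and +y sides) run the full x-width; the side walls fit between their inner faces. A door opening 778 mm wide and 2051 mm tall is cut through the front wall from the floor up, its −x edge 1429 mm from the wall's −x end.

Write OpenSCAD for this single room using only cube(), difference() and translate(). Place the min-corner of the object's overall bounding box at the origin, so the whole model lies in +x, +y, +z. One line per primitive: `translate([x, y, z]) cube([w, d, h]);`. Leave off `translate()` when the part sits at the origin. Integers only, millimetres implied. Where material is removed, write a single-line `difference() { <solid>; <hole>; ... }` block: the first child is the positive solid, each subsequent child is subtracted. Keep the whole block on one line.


difference() { cube([3000, 242, 2960]); translate([1429, 0, 0]) cube([778, 242, 2051]); }
translate([0, 5578, 0]) cube([3000, 242, 2960]);
translate([0, 242, 0]) cube([242, 5336, 2960]);
translate([2758, 242, 0]) cube([242, 5336, 2960]);


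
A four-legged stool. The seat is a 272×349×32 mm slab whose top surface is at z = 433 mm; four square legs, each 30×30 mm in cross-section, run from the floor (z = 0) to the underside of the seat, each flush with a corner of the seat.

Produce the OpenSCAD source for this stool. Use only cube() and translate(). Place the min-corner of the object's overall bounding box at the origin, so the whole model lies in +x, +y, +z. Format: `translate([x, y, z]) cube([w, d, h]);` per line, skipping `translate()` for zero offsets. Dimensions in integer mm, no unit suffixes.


translate([0, 0, 401]) cube([272, 349, 32]);
cube([30, 30, 401]);
translate([242, 0, 0]) cube([30, 30, 401]);
translate([0, 319, 0]) cube([30, 30, 401]);
translate([242, 319, 0]) cube([30, 30, 401]);


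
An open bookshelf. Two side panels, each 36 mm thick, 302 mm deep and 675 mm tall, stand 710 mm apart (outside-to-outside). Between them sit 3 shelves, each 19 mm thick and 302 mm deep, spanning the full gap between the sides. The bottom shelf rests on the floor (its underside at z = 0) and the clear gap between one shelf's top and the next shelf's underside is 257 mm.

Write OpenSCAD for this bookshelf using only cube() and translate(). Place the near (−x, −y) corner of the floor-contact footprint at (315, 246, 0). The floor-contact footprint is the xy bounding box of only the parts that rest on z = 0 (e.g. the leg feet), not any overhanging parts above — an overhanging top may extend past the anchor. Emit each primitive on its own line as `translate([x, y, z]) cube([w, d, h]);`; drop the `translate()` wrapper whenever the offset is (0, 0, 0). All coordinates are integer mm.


translate([315, 246, 0]) cube([36, 302, 675]);
translate([989, 246, 0]) cube([36, 302, 675]);
translate([351, 246, 0]) cube([638, 302, 19]);
translate([351, 246, 276]) cube([638, 302, 19]);
translate([351, 246, 552]) cube([638, 302, 19]);


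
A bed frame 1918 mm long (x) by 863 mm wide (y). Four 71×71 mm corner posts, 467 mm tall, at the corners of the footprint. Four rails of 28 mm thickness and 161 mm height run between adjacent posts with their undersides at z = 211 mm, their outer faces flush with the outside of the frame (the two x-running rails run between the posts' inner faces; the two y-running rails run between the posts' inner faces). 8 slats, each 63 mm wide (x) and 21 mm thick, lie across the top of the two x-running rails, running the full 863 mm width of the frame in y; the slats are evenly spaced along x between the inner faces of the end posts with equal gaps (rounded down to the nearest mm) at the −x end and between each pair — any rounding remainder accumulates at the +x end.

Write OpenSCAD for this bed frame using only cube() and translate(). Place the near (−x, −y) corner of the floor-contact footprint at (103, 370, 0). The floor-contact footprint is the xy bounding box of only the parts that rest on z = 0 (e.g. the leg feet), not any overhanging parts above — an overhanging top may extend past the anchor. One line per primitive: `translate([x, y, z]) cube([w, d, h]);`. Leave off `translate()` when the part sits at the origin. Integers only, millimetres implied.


// slat z = rail_z + rail_h = 211 + 161 = 372
// slat gap = ⌊(1776 − 8·63) / 9⌋ = 141
translate([103, 370, 0]) cube([71, 71, 467]);
translate([103, 1162, 0]) cube([71, 71, 467]);
translate([1950, 370, 0]) cube([71, 71, 467]);
translate([1950, 1162, 0]) cube([71, 71, 467]);
translate([174, 370, 211]) cube([1776, 28, 161]);
translate([174, 1205, 211]) cube([1776, 28, 161]);
translate([103, 441, 211]) cube([28, 721, 161]);
translate([1993, 441, 211]) cube([28, 721, 161]);
translate([315, 370, 372]) cube([63, 863, 21]);
translate([519, 370, 372]) cube([63, 863, 21]);
translate([723, 370, 372]) cube([63, 863, 21]);
translate([927, 370, 372]) cube([63, 863, 21]);
translate([1131, 370, 372]) cube([63, 863, 21]);
translate([1335, 370, 372]) cube([63, 863, 21]);
translate([1539, 370, 372]) cube([63, 863, 21]);
translate([1743, 370, 372]) cube([63, 863, 21]);


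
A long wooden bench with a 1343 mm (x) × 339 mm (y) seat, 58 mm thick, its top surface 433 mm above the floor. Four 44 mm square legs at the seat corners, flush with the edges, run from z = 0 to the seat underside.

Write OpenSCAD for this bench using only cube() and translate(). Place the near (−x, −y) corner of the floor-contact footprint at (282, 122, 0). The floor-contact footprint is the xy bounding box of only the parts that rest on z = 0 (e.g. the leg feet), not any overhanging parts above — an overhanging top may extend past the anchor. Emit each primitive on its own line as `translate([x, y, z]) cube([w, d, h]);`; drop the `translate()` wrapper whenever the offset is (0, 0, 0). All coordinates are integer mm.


translate([282, 122, 375]) cube([1343, 339, 58]);
translate([282, 122, 0]) cube([44, 44, 375]);
translate([282, 417, 0]) cube([44, 44, 375]);
translate([1581, 122, 0]) cube([44, 44, 375]);
translate([1581, 417, 0]) cube([44, 44, 375]);


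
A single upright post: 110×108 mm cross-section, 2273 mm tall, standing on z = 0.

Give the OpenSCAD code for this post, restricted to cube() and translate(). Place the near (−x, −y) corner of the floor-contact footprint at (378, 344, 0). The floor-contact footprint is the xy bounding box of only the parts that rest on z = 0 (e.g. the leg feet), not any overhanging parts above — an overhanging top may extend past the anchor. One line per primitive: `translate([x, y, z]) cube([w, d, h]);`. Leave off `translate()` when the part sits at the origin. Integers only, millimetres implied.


translate([378, 344, 0]) cube([110, 108, 2273]);


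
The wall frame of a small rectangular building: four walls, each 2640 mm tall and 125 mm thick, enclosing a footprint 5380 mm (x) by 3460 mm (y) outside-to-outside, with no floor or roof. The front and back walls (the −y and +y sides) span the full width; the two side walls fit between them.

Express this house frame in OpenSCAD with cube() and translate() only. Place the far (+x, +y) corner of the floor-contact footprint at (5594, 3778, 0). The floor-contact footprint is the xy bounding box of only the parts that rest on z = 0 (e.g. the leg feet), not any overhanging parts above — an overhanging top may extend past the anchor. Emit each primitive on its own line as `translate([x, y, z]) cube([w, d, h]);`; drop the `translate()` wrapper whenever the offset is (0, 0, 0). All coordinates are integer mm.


translate([214, 318, 0]) cube([5380, 125, 2640]);
translate([214, 3653, 0]) cube([5380, 125, 2640]);
translate([214, 443, 0]) cube([125, 3210, 2640]);
translate([5469, 443, 0]) cube([125, 3210, 2640]);


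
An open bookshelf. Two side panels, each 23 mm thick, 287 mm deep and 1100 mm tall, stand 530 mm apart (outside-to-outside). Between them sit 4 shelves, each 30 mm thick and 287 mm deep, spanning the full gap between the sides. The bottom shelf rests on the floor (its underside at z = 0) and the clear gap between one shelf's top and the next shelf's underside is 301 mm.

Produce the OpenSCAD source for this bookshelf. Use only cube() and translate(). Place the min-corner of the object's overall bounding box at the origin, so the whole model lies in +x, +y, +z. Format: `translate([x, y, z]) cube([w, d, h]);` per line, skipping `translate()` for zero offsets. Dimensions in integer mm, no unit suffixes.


cube([23, 287, 1100]);
translate([507, 0, 0]) cube([23, 287, 1100]);
translate([23, 0, 0]) cube([484, 287, 30]);
translate([23, 0, 331]) cube([484, 287, 30]);
translate([23, 0, 662]) cube([484, 287, 30]);
translate([23, 0, 993]) cube([484, 287, 30]);


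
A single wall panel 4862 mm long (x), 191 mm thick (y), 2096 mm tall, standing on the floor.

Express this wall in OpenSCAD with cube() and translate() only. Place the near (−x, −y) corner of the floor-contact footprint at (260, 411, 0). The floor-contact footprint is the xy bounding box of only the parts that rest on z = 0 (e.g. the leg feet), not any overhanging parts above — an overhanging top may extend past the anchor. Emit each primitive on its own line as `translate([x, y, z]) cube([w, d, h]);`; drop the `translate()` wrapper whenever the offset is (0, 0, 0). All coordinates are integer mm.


translate([260, 411, 0]) cube([4862, 191, 2096]);


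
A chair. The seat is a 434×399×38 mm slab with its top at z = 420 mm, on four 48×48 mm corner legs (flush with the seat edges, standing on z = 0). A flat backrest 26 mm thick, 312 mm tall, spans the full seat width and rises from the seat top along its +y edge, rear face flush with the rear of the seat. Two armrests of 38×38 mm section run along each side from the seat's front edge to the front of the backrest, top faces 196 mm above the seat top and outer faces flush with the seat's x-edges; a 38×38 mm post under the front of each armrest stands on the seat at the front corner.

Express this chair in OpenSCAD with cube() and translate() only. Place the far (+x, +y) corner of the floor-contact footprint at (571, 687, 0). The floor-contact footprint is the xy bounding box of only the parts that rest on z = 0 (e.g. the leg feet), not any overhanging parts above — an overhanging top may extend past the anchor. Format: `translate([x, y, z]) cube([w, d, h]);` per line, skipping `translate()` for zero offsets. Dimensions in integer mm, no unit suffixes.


translate([137, 288, 382]) cube([434, 399, 38]);
translate([137, 288, 0]) cube([48, 48, 382]);
translate([523, 288, 0]) cube([48, 48, 382]);
translate([137, 639, 0]) cube([48, 48, 382]);
translate([523, 639, 0]) cube([48, 48, 382]);
translate([137, 661, 420]) cube([434, 26, 312]);
translate([137, 288, 578]) cube([38, 373, 38]);
translate([533, 288, 578]) cube([38, 373, 38]);
translate([137, 288, 420]) cube([38, 38, 158]);
translate([533, 288, 420]) cube([38, 38, 158]);


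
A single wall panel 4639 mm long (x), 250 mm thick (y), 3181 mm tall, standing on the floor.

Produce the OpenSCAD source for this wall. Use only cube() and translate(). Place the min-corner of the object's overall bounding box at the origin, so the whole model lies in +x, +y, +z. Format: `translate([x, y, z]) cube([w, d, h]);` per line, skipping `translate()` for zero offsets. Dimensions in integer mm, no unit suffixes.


cube([4639, 250, 3181]);


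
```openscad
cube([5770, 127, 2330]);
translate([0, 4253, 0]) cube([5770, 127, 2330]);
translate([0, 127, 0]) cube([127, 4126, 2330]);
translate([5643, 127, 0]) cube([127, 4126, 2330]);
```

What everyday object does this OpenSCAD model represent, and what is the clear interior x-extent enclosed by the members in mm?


A house (or room) frame. The interior width is 5516 mm.

Four 2330 mm walls enclosing a rectangle with no floor or roof — a room or house frame. Outside width is 5770 mm and wall thickness is 127 mm, so the interior width is 5770 − 2 × 127 = 5516 mm.


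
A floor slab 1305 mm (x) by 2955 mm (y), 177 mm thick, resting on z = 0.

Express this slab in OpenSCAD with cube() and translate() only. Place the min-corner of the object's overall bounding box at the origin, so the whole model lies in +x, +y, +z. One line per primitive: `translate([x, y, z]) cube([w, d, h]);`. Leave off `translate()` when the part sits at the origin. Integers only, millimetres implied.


cube([1305, 2955, 177]);


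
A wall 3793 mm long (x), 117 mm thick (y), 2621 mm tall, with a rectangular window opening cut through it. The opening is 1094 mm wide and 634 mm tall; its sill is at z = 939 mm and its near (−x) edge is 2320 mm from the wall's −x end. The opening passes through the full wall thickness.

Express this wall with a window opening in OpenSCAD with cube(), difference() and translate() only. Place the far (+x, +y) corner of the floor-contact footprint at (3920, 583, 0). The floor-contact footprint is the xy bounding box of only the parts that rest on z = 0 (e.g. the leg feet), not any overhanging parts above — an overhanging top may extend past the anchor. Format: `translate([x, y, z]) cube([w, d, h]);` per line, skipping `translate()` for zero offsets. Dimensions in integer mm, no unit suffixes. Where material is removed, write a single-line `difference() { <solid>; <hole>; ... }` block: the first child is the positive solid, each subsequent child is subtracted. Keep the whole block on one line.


difference() { translate([127, 466, 0]) cube([3793, 117, 2621]); translate([2447, 466, 939]) cube([1094, 117, 634]); }


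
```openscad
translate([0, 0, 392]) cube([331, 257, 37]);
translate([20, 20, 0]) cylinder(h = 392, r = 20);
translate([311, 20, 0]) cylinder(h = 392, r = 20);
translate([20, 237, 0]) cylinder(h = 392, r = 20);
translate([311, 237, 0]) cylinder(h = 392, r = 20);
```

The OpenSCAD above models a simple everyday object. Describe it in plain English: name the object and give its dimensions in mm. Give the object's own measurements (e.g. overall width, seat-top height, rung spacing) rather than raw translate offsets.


A four-legged stool. The seat is a 331×257×37 mm slab whose top surface is at z = 429 mm; four round legs, each 40 mm in diameter, run from the floor (z = 0) to the underside of the seat, each leg's axis is inset half a diameter from the nearest pair of seat edges (so the leg's bounding box is flush with the corner).


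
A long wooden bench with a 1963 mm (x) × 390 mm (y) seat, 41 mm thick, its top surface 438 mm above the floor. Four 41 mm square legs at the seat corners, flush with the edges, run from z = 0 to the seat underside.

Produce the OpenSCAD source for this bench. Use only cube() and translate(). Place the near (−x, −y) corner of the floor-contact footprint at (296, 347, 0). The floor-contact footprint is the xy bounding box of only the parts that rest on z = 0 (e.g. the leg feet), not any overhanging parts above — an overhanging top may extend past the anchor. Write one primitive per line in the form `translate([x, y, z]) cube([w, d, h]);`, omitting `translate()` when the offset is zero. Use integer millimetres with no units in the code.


translate([296, 347, 397]) cube([1963, 390, 41]);
translate([296, 347, 0]) cube([41, 41, 397]);
translate([296, 696, 0]) cube([41, 41, 397]);
translate([2218, 347, 0]) cube([41, 41, 397]);
translate([2218, 696, 0]) cube([41, 41, 397]);


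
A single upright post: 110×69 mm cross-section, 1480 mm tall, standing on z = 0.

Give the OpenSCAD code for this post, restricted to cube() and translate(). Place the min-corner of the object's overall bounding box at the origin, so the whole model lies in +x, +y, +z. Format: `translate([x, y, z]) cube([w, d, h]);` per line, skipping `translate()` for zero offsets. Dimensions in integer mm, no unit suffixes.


cube([110, 69, 1480]);


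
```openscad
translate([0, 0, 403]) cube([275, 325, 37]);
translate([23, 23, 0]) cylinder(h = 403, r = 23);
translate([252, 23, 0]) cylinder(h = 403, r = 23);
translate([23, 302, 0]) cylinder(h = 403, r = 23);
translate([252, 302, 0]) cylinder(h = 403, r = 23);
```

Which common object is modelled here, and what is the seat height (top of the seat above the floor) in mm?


A stool. The seat height is 440 mm.

A 275×325×37 slab at z = 403 on four corner cylinders — a stool. The seat top is 403 + 37 = 440 mm.


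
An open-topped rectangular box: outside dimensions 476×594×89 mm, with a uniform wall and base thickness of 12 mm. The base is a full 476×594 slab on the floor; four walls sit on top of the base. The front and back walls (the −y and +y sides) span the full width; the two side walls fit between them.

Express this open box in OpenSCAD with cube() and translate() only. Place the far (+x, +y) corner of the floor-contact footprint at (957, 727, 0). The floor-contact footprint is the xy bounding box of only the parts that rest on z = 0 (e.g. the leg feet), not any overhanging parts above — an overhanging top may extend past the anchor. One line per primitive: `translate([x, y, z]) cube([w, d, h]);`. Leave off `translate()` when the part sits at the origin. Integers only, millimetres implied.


translate([481, 133, 0]) cube([476, 594, 12]);
translate([481, 133, 12]) cube([476, 12, 77]);
translate([481, 715, 12]) cube([476, 12, 77]);
translate([481, 145, 12]) cube([12, 570, 77]);
translate([945, 145, 12]) cube([12, 570, 77]);


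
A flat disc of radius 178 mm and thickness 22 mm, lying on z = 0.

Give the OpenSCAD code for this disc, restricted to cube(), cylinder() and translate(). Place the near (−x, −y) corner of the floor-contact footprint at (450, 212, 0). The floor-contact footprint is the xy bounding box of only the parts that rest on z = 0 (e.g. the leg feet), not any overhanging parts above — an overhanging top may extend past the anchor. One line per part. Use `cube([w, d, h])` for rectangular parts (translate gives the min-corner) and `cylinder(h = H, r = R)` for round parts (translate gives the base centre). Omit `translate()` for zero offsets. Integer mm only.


translate([628, 390, 0]) cylinder(h = 22, r = 178);


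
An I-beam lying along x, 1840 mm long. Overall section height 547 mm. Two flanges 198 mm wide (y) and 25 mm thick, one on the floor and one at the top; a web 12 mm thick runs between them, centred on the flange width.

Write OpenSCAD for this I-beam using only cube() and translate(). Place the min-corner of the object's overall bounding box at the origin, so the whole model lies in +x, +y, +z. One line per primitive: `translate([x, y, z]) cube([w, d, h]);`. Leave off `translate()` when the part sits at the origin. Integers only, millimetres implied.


cube([1840, 198, 25]);
translate([0, 93, 25]) cube([1840, 12, 497]);
translate([0, 0, 522]) cube([1840, 198, 25]);


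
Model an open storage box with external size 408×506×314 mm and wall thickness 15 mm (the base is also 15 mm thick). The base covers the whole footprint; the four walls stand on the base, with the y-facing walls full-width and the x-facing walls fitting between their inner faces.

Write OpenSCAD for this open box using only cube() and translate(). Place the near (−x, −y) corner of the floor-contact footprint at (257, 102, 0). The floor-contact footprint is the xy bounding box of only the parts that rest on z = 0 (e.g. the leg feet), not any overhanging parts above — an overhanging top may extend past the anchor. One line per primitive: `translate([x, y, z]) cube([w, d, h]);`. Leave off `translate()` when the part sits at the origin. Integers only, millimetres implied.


translate([257, 102, 0]) cube([408, 506, 15]);
translate([257, 102, 15]) cube([408, 15, 299]);
translate([257, 593, 15]) cube([408, 15, 299]);
translate([257, 117, 15]) cube([15, 476, 299]);
translate([650, 117, 15]) cube([15, 476, 299]);


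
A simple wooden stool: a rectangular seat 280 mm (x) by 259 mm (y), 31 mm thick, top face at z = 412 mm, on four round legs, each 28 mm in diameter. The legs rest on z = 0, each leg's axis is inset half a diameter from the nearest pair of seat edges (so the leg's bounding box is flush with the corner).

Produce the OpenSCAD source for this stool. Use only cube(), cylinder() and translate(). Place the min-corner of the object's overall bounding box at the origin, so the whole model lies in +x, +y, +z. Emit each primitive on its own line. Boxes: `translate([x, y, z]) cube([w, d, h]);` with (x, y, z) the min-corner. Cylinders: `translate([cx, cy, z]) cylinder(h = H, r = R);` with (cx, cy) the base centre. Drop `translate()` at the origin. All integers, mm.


translate([0, 0, 381]) cube([280, 259, 31]);
translate([14, 14, 0]) cylinder(h = 381, r = 14);
translate([266, 14, 0]) cylinder(h = 381, r = 14);
translate([14, 245, 0]) cylinder(h = 381, r = 14);
translate([266, 245, 0]) cylinder(h = 381, r = 14);


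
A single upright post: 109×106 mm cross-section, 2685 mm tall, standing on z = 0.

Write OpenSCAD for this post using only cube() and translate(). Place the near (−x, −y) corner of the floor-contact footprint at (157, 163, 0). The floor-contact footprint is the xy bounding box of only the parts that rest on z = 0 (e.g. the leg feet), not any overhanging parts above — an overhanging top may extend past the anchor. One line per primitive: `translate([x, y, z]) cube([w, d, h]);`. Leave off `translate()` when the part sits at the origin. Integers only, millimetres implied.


translate([157, 163, 0]) cube([109, 106, 2685]);


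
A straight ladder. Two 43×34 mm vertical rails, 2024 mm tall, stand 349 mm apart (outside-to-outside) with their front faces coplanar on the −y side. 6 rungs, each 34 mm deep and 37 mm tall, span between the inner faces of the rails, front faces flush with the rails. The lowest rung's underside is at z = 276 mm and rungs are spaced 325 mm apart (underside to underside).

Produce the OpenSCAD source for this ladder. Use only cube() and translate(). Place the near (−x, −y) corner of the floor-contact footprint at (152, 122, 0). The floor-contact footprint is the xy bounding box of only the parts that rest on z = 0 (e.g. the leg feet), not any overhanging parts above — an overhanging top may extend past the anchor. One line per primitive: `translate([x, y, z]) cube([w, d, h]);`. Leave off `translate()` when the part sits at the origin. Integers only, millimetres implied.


// rung span = 349 - 2*43 = 263
// rung[k] z = 276 + k*325
translate([152, 122, 0]) cube([43, 34, 2024]);
translate([458, 122, 0]) cube([43, 34, 2024]);
translate([195, 122, 276]) cube([263, 34, 37]);
translate([195, 122, 601]) cube([263, 34, 37]);
translate([195, 122, 926]) cube([263, 34, 37]);
translate([195, 122, 1251]) cube([263, 34, 37]);
translate([195, 122, 1576]) cube([263, 34, 37]);
translate([195, 122, 1901]) cube([263, 34, 37]);


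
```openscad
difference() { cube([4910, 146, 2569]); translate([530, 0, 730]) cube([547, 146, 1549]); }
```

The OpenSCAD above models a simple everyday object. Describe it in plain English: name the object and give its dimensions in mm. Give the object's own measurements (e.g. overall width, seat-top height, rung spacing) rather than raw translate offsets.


A wall 4910 mm long (x), 146 mm thick (y), 2569 mm tall, with a rectangular window opening cut through it. The opening is 547 mm wide and 1549 mm tall; its sill is at z = 730 mm and its near (−x) edge is 530 mm from the wall's −x end. The opening passes through the full wall thickness.


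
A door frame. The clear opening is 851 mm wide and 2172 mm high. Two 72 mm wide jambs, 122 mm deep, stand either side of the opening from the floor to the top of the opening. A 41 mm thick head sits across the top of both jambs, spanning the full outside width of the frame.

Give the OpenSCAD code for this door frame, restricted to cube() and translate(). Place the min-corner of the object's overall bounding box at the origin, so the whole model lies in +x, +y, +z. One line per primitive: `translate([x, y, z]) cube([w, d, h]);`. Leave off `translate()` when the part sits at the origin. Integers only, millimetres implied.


cube([72, 122, 2172]);
translate([923, 0, 0]) cube([72, 122, 2172]);
translate([0, 0, 2172]) cube([995, 122, 41]);


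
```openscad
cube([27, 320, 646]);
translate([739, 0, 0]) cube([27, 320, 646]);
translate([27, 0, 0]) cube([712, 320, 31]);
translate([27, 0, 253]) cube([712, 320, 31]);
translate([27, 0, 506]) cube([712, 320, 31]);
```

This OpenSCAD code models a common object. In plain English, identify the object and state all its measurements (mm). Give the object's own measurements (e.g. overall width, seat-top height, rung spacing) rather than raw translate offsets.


An open bookshelf. Two side panels, each 27 mm thick, 320 mm deep and 646 mm tall, stand 766 mm apart (outside-to-outside). Between them sit 3 shelves, each 31 mm thick and 320 mm deep, spanning the full gap between the sides. The bottom shelf rests on the floor (its underside at z = 0) and the clear gap between one shelf's top and the next shelf's underside is 222 mm.


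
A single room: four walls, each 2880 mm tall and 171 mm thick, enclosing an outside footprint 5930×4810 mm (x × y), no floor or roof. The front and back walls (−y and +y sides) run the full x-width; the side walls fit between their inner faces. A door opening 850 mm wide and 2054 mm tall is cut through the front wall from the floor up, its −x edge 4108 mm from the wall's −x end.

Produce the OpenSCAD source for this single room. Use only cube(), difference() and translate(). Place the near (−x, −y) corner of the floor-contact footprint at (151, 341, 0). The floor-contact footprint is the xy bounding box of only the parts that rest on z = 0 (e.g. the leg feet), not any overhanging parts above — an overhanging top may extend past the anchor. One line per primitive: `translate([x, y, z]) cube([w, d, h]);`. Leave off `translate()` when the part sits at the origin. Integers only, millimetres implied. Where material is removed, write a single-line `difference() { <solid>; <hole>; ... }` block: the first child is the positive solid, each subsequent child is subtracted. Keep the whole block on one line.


difference() { translate([151, 341, 0]) cube([5930, 171, 2880]); translate([4259, 341, 0]) cube([850, 171, 2054]); }
translate([151, 4980, 0]) cube([5930, 171, 2880]);
translate([151, 512, 0]) cube([171, 4468, 2880]);
translate([5910, 512, 0]) cube([171, 4468, 2880]);


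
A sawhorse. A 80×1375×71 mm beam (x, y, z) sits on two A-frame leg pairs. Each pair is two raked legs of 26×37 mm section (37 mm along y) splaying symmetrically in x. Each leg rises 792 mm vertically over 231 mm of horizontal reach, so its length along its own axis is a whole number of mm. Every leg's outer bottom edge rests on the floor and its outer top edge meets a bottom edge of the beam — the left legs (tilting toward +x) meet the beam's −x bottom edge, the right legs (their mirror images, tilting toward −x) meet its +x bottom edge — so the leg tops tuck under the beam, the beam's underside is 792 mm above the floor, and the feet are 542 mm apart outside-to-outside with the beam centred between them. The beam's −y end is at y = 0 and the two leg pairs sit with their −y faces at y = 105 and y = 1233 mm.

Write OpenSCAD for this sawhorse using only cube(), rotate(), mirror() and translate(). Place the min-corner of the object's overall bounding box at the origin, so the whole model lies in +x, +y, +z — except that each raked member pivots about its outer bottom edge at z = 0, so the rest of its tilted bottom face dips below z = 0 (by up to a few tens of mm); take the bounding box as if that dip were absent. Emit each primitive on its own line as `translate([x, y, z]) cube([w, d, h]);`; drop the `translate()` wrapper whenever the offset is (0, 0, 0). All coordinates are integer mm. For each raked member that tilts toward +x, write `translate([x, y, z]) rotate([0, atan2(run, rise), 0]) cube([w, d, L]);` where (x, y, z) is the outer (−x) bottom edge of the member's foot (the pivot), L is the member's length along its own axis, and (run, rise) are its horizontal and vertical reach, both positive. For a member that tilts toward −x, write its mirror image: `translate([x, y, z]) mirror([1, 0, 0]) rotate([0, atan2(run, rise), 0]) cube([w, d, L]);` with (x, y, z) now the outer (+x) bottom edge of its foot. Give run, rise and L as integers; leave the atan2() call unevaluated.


translate([231, 0, 792]) cube([80, 1375, 71]);
translate([0, 105, 0]) rotate([0, atan2(231, 792), 0]) cube([26, 37, 825]);
translate([542, 105, 0]) mirror([1, 0, 0]) rotate([0, atan2(231, 792), 0]) cube([26, 37, 825]);
translate([0, 1233, 0]) rotate([0, atan2(231, 792), 0]) cube([26, 37, 825]);
translate([542, 1233, 0]) mirror([1, 0, 0]) rotate([0, atan2(231, 792), 0]) cube([26, 37, 825]);
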